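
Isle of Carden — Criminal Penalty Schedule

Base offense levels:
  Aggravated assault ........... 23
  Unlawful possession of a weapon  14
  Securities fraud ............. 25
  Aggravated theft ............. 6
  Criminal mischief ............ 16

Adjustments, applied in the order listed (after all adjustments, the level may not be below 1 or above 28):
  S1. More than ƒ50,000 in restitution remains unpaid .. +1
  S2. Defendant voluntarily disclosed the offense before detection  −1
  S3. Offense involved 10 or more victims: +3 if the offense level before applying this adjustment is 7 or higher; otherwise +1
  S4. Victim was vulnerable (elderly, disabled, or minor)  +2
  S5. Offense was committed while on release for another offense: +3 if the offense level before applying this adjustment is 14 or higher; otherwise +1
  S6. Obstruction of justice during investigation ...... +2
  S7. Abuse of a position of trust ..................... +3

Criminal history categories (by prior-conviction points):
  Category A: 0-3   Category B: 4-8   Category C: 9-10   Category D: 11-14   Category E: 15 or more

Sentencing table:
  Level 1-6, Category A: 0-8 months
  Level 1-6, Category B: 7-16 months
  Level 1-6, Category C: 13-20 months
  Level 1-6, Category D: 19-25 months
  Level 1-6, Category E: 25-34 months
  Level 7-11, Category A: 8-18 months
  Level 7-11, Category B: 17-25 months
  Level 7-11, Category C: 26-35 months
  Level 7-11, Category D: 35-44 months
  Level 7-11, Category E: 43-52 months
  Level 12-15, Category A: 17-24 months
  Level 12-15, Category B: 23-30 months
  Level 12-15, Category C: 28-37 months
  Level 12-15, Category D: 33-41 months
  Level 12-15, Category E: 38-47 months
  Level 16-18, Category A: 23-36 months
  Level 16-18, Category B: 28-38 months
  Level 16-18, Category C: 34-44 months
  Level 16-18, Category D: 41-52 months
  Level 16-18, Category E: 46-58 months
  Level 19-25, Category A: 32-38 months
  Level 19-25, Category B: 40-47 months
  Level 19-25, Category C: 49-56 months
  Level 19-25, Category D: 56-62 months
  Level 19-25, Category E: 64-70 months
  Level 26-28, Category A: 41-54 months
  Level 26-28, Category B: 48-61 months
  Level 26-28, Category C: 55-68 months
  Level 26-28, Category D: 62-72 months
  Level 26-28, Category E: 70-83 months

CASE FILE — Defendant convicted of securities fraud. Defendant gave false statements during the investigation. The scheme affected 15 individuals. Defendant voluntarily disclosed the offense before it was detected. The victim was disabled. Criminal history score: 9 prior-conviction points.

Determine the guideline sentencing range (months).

55-68 months

Base offense level for securities fraud: 25.
S1 does not apply.
S2 applies: 25 − 1 = 24.
S3 applies (level before this adjustment is 24 ≥ 7, so +3): 24 + 3 = 27.
S4 applies: 27 + 2 = 29.
S5 does not apply.
S6 applies: 29 + 2 = 31.
Level 31 exceeds the maximum of 28; capped at 28.
Final offense level: 28.
Criminal history: 9 prior points → Category C (9-10).
Level 28 falls in the 26-28 band.
Grid: Level 26-28 × Category C = 55-68 months.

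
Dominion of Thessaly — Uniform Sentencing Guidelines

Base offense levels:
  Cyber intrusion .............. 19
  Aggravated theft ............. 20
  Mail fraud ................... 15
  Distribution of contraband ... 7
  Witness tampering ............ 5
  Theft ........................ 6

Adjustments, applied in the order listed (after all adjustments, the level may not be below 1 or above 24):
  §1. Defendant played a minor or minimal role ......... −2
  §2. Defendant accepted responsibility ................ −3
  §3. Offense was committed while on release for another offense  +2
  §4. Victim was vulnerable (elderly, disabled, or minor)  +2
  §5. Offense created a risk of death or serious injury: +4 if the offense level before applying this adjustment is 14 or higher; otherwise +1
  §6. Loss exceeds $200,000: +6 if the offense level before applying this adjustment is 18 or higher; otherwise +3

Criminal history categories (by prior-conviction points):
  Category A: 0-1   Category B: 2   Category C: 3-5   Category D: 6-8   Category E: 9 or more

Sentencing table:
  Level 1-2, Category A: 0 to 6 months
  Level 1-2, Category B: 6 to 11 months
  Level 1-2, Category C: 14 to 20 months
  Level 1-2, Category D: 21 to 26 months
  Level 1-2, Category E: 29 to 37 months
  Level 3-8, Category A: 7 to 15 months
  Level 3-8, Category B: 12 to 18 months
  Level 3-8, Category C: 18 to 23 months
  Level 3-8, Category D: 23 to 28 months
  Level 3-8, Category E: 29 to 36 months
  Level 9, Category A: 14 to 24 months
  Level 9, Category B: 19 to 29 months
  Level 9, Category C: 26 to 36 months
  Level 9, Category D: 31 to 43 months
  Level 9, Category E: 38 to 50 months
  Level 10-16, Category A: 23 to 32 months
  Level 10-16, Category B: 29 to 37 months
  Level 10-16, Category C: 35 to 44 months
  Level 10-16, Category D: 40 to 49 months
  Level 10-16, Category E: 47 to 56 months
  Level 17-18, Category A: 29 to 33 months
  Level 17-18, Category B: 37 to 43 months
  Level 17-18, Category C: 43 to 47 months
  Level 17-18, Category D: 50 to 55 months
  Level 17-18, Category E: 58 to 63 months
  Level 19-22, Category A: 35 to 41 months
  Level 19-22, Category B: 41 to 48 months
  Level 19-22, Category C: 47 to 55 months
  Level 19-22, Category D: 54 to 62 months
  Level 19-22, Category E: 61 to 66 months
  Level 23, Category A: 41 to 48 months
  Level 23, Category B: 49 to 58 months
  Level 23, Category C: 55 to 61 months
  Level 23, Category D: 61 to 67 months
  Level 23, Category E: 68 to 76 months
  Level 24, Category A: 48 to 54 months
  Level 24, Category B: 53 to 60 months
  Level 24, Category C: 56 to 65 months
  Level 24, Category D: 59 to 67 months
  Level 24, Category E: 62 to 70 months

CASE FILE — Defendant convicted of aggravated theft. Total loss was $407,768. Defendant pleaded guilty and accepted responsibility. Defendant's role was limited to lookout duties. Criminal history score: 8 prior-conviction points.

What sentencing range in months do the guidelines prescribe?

Base offense level for aggravated theft: 20.
§1 applies: 20 − 2 = 18.
§2 applies: 18 − 3 = 15.
§4 does not apply.
§5 does not apply.
§6 applies (level before this adjustment is 15 < 18, so +3): 15 + 3 = 18.
Final offense level: 18.
Criminal history: 8 prior points → Category D (6-8).
Level 18 falls in the 17-18 band.
Grid: Level 17-18 × Category D = 50-55 months.

50-55 months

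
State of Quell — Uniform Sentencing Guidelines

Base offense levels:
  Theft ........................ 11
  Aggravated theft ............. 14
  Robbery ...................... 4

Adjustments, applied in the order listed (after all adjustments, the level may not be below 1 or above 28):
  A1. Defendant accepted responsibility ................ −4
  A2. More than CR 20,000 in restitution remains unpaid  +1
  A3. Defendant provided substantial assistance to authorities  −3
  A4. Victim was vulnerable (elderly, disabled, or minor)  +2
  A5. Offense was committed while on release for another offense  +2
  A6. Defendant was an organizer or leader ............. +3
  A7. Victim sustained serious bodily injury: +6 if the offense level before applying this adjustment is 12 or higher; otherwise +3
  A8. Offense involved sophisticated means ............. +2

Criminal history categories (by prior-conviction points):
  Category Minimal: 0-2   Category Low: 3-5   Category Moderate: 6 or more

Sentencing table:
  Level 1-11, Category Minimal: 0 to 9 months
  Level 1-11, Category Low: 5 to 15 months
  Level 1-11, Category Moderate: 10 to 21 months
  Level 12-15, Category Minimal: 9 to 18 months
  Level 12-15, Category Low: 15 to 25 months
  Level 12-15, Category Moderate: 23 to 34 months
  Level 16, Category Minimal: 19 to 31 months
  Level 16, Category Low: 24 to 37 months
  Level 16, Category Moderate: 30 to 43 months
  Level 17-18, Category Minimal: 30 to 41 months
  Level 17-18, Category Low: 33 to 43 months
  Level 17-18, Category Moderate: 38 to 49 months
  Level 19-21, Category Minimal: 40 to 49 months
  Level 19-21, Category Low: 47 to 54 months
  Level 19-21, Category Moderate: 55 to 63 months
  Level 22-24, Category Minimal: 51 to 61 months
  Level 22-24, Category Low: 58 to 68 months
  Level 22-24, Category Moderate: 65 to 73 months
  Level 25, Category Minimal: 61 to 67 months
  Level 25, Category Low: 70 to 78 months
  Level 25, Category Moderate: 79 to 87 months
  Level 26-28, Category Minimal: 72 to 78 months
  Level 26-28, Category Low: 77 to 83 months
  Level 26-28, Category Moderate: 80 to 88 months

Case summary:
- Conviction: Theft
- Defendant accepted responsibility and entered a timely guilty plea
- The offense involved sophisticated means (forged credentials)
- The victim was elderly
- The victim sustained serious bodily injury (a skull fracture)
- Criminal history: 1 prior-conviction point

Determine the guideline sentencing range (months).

Base offense level for theft: 11.
A1 applies: 11 − 4 = 7.
A2 does not apply.
A4 applies: 7 + 2 = 9.
A5 does not apply.
A7 applies (level before this adjustment is 9 < 12, so +3): 9 + 3 = 12.
A8 applies: 12 + 2 = 14.
Final offense level: 14.
Criminal history: 1 prior point → Category Minimal (0-2).
Level 14 falls in the 12-15 band.
Grid: Level 12-15 × Category Minimal = 9-18 months.

9-18 months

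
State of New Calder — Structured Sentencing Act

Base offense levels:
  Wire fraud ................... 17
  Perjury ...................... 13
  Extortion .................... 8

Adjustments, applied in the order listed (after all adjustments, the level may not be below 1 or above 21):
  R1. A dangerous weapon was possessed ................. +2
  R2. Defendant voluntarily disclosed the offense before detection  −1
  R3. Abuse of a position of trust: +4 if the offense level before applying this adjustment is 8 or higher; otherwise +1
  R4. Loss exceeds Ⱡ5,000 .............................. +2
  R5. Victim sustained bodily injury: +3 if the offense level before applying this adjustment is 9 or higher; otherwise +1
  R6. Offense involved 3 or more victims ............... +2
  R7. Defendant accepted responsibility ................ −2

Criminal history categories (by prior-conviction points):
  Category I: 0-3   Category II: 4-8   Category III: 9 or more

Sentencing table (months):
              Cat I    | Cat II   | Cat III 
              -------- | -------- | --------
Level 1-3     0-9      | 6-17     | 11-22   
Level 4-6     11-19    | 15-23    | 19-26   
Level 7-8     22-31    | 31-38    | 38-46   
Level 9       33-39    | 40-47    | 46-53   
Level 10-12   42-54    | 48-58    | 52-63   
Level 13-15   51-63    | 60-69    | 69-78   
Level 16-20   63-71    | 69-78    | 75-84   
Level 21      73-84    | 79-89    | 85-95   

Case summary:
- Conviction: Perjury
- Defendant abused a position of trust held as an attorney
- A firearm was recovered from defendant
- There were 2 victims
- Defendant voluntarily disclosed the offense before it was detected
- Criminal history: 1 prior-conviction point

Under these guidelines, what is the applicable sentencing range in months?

Base offense level for perjury: 13.
R1 applies: 13 + 2 = 15.
R2 applies: 15 − 1 = 14.
R3 applies (level before this adjustment is 14 ≥ 8, so +4): 14 + 4 = 18.
R4 does not apply.
R5 does not apply.
R6 does not apply.
Final offense level: 18.
Criminal history: 1 prior point → Category I (0-3).
Level 18 falls in the 16-20 band.
Grid: Level 16-20 × Category I = 63-71 months.

63-71 months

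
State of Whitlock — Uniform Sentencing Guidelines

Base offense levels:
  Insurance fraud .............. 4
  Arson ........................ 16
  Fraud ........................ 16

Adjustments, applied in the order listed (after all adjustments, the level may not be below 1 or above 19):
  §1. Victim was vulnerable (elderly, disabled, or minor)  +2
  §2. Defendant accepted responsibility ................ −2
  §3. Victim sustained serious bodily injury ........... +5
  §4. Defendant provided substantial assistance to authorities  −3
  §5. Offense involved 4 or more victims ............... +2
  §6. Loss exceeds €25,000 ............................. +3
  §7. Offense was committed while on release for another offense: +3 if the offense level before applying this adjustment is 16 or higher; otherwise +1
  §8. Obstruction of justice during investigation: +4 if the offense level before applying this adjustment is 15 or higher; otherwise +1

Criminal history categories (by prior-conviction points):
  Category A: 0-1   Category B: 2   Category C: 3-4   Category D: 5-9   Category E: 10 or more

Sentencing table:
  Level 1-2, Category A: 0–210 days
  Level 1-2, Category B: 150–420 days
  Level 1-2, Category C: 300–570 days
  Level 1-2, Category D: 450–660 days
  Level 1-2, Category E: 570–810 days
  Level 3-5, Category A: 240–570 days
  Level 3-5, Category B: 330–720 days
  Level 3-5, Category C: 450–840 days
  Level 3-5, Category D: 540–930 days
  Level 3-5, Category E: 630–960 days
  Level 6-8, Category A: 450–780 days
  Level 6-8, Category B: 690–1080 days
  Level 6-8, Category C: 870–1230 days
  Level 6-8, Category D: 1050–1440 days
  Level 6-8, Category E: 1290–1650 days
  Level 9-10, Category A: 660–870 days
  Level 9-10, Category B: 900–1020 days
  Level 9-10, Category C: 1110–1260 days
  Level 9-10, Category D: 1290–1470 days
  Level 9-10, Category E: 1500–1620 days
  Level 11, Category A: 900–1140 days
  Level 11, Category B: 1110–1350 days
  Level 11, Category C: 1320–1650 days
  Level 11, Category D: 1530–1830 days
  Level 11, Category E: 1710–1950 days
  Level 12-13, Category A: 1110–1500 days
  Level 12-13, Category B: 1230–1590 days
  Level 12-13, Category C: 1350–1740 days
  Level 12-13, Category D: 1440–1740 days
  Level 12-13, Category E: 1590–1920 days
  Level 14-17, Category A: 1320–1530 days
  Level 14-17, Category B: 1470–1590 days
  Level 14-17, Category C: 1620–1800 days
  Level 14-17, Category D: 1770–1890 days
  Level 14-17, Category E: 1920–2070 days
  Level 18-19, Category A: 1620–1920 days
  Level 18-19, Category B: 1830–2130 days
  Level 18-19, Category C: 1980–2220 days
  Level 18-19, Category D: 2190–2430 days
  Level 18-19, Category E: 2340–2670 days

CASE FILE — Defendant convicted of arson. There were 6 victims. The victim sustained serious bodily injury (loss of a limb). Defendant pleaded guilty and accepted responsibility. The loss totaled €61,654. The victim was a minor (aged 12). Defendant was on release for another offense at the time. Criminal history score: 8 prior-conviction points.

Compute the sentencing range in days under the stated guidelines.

2190-2430 days

Base offense level for arson: 16.
§1 applies: 16 + 2 = 18.
§2 applies: 18 − 2 = 16.
§3 applies: 16 + 5 = 21.
§5 applies: 21 + 2 = 23.
§6 applies: 23 + 3 = 26.
§7 applies (level before this adjustment is 26 ≥ 16, so +3): 26 + 3 = 29.
§8 does not apply.
Level 29 exceeds the maximum of 19; capped at 19.
Final offense level: 19.
Criminal history: 8 prior points → Category D (5-9).
Level 19 falls in the 18-19 band.
Grid: Level 18-19 × Category D = 2190-2430 days.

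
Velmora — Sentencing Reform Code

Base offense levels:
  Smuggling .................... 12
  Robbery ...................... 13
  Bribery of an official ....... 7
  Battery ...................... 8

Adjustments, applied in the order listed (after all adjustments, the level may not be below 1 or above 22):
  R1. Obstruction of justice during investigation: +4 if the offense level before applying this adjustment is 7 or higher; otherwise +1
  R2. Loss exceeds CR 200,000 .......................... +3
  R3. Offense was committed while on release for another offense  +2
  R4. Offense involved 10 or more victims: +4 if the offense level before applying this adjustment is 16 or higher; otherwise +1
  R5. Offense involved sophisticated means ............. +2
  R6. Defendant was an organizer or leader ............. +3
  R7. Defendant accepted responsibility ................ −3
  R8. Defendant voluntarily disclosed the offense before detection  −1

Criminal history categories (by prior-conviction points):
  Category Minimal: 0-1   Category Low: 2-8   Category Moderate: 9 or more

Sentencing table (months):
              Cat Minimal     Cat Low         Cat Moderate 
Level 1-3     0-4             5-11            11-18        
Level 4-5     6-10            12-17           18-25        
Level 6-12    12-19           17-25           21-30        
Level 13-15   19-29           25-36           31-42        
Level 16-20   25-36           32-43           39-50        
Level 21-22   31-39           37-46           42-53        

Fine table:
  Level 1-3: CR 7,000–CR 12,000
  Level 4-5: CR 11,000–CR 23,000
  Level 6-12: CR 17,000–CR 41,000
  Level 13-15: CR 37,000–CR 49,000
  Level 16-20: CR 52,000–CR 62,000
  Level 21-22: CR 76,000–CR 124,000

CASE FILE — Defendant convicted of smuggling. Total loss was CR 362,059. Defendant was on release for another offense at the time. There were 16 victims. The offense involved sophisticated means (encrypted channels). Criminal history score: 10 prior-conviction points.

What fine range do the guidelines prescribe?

CR 76,000–CR 124,000

Base offense level for smuggling: 12.
R2 applies: 12 + 3 = 15.
R3 applies: 15 + 2 = 17.
R4 applies (level before this adjustment is 17 ≥ 16, so +4): 17 + 4 = 21.
R5 applies: 21 + 2 = 23.
Level 23 exceeds the maximum of 22; capped at 22.
Final offense level: 22.
Level 22 falls in the 21-22 band.
Fine table: Level 21-22 → CR 76,000–CR 124,000.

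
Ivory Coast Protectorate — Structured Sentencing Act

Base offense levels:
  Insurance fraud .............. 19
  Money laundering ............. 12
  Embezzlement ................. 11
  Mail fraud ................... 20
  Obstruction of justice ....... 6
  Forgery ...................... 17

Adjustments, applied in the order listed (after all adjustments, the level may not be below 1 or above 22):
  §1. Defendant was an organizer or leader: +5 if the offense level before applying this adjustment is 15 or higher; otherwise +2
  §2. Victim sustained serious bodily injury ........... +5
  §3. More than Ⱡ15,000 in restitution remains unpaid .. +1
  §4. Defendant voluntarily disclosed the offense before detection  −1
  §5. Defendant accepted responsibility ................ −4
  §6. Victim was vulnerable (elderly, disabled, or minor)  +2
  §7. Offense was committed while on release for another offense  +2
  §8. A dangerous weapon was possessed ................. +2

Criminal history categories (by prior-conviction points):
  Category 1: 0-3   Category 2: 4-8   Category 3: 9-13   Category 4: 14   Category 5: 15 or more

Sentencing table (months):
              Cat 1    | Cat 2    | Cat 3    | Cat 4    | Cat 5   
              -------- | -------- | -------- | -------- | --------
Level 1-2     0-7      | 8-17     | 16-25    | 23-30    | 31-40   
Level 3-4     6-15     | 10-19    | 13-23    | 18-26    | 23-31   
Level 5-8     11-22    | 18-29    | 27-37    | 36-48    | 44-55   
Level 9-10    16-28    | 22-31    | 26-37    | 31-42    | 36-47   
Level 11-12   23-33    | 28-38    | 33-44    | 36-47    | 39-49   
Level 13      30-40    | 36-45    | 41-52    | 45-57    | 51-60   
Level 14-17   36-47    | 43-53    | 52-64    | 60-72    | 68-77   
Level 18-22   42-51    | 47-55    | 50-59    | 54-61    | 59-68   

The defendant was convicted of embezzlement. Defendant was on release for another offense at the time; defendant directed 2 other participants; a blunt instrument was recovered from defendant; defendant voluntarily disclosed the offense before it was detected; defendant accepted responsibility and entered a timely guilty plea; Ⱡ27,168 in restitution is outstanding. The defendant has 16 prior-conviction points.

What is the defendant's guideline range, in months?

51-60 months

Base offense level for embezzlement: 11.
§1 applies (level before this adjustment is 11 < 15, so +2): 11 + 2 = 13.
§3 applies: 13 + 1 = 14.
§4 applies: 14 − 1 = 13.
§5 applies: 13 − 4 = 9.
§6 does not apply.
§7 applies: 9 + 2 = 11.
§8 applies: 11 + 2 = 13.
Final offense level: 13.
Criminal history: 16 prior points → Category 5 (15+).
Level 13 falls in the 13 band.
Grid: Level 13 × Category 5 = 51-60 months.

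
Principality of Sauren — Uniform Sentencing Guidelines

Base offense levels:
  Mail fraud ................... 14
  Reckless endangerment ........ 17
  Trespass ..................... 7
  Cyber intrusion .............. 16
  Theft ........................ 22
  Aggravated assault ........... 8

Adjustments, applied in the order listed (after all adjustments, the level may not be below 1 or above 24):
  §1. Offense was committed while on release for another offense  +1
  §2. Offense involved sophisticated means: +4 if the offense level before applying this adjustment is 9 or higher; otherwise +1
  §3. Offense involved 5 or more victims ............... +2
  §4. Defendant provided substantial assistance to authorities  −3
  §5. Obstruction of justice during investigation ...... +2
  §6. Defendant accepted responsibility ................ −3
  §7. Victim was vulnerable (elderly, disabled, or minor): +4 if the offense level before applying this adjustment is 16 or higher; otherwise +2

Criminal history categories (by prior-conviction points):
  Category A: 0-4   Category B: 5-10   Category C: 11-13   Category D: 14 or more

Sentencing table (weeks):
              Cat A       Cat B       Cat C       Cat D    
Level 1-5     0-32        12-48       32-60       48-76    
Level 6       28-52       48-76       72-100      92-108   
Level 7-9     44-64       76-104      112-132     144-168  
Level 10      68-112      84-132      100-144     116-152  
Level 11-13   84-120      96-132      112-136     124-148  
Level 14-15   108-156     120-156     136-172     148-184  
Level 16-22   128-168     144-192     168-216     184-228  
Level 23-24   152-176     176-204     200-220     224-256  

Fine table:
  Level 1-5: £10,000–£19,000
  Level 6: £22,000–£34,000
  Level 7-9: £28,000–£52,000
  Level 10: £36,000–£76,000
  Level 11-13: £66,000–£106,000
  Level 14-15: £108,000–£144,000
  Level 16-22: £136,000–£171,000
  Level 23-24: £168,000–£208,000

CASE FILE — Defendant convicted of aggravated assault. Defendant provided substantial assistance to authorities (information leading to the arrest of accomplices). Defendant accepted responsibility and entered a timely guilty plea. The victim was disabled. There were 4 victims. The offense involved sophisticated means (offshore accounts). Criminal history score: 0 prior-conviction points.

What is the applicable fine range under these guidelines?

£10,000–£19,000

Base offense level for aggravated assault: 8.
§2 applies (level before this adjustment is 8 < 9, so +1): 8 + 1 = 9.
§4 applies: 9 − 3 = 6.
§6 applies: 6 − 3 = 3.
§7 applies (level before this adjustment is 3 < 16, so +2): 3 + 2 = 5.
Final offense level: 5.
Level 5 falls in the 1-5 band.
Fine table: Level 1-5 → £10,000–£19,000.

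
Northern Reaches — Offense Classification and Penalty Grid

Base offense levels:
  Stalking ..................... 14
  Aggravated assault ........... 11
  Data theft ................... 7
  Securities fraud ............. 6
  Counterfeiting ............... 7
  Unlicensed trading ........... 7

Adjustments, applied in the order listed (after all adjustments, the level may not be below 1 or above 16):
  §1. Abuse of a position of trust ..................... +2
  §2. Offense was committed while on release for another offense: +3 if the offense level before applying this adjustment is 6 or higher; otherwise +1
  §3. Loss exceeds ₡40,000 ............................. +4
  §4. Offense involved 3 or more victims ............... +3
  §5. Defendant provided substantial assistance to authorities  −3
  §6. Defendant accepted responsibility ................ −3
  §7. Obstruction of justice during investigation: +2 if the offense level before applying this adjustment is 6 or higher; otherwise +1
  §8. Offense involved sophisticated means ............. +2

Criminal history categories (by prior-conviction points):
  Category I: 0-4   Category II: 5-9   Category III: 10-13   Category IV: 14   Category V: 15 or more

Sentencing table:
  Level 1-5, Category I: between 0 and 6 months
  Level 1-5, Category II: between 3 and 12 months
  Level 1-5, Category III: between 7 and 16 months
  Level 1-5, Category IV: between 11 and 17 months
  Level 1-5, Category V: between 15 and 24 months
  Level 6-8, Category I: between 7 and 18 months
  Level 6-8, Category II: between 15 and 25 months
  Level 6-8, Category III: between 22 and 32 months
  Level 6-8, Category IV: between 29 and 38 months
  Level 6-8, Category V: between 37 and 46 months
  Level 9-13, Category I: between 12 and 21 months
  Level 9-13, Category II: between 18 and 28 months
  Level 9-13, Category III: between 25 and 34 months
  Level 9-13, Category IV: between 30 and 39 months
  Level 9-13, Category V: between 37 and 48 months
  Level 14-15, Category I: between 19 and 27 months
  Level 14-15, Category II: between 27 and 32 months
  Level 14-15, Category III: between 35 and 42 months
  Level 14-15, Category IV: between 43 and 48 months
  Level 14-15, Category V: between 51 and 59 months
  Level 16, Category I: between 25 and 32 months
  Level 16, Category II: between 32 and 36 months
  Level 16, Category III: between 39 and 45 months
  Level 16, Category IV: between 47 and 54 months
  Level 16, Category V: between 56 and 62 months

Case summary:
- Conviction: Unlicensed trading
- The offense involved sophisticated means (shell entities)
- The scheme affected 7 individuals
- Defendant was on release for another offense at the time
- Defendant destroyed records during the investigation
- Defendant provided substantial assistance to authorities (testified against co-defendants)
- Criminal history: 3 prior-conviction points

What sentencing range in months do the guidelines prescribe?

19-27 months

Base offense level for unlicensed trading: 7.
§2 applies (level before this adjustment is 7 ≥ 6, so +3): 7 + 3 = 10.
§3 does not apply.
§4 applies: 10 + 3 = 13.
§5 applies: 13 − 3 = 10.
§6 does not apply.
§7 applies (level before this adjustment is 10 ≥ 6, so +2): 10 + 2 = 12.
§8 applies: 12 + 2 = 14.
Final offense level: 14.
Criminal history: 3 prior points → Category I (0-4).
Level 14 falls in the 14-15 band.
Grid: Level 14-15 × Category I = 19-27 months.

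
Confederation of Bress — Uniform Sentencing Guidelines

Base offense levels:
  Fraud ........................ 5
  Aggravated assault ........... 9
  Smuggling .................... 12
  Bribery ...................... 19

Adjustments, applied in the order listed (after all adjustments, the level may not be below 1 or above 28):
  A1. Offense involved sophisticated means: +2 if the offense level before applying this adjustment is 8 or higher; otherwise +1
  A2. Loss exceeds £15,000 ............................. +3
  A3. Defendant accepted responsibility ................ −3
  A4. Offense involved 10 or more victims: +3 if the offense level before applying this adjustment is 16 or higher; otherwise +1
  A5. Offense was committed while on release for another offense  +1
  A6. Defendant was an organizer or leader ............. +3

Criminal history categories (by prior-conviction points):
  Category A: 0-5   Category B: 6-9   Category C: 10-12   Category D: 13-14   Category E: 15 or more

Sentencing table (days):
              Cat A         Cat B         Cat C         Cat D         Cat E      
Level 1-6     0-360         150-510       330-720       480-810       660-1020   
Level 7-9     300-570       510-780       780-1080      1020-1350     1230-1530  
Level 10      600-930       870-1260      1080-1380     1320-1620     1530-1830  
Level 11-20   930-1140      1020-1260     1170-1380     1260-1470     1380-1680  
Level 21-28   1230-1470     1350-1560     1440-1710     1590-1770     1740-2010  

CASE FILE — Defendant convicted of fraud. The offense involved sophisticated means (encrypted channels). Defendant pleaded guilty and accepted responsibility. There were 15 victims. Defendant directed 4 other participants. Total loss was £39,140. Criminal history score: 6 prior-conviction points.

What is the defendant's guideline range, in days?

Base offense level for fraud: 5.
A1 applies (level before this adjustment is 5 < 8, so +1): 5 + 1 = 6.
A2 applies: 6 + 3 = 9.
A3 applies: 9 − 3 = 6.
A4 applies (level before this adjustment is 6 < 16, so +1): 6 + 1 = 7.
A6 applies: 7 + 3 = 10.
Final offense level: 10.
Criminal history: 6 prior points → Category B (6-9).
Level 10 falls in the 10 band.
Grid: Level 10 × Category B = 870-1260 days.

870-1260 days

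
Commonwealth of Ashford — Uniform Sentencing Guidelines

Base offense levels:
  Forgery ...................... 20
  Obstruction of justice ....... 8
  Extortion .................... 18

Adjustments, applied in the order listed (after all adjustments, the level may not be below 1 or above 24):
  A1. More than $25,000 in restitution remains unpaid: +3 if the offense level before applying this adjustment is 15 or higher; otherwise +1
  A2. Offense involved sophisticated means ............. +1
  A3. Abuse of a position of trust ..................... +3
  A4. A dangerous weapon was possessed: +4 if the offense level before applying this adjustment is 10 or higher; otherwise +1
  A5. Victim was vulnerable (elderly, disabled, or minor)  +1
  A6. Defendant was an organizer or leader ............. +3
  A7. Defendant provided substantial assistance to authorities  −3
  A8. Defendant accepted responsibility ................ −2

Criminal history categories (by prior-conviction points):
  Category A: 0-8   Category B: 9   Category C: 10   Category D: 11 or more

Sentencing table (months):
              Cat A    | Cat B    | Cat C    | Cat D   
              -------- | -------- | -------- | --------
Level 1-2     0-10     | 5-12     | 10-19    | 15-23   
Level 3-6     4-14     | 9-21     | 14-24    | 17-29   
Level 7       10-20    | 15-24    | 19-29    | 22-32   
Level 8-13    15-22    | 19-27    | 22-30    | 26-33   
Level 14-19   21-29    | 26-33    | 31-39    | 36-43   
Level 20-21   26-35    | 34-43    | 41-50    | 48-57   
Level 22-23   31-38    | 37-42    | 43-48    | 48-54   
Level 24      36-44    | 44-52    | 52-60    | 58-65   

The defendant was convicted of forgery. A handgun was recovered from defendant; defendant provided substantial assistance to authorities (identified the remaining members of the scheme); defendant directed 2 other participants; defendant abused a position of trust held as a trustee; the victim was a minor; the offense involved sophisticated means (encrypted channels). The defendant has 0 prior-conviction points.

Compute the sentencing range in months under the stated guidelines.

Base offense level for forgery: 20.
A2 applies: 20 + 1 = 21.
A3 applies: 21 + 3 = 24.
A4 applies (level before this adjustment is 24 ≥ 10, so +4): 24 + 4 = 28.
A5 applies: 28 + 1 = 29.
A6 applies: 29 + 3 = 32.
A7 applies: 32 − 3 = 29.
Level 29 exceeds the maximum of 24; capped at 24.
Final offense level: 24.
Criminal history: 0 prior points → Category A (0-8).
Level 24 falls in the 24 band.
Grid: Level 24 × Category A = 36-44 months.

36-44 months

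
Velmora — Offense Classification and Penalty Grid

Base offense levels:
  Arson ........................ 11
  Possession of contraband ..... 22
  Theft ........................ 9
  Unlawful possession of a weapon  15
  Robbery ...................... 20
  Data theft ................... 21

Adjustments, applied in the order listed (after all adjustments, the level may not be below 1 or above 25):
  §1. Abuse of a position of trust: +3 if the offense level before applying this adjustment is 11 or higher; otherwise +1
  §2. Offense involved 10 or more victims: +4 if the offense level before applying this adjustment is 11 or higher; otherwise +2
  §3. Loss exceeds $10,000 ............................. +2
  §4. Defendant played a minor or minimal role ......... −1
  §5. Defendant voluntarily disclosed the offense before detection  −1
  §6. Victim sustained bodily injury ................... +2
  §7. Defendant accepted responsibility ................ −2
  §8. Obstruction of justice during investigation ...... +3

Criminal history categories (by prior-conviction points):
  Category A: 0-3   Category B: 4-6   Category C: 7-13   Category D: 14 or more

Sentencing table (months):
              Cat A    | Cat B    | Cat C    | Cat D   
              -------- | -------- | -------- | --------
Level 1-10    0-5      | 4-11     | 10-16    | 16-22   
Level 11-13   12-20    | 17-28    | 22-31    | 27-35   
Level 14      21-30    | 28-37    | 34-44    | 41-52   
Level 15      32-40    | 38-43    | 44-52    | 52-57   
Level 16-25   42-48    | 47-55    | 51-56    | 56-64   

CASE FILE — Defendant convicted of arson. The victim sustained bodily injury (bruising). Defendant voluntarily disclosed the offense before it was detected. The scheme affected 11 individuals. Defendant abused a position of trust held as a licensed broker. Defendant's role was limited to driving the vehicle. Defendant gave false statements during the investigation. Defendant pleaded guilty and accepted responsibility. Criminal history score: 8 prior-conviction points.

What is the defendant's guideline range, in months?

51-56 months

Base offense level for arson: 11.
§1 applies (level before this adjustment is 11 ≥ 11, so +3): 11 + 3 = 14.
§2 applies (level before this adjustment is 14 ≥ 11, so +4): 14 + 4 = 18.
§3 does not apply.
§4 applies: 18 − 1 = 17.
§5 applies: 17 − 1 = 16.
§6 applies: 16 + 2 = 18.
§7 applies: 18 − 2 = 16.
§8 applies: 16 + 3 = 19.
Final offense level: 19.
Criminal history: 8 prior points → Category C (7-13).
Level 19 falls in the 16-25 band.
Grid: Level 16-25 × Category C = 51-56 months.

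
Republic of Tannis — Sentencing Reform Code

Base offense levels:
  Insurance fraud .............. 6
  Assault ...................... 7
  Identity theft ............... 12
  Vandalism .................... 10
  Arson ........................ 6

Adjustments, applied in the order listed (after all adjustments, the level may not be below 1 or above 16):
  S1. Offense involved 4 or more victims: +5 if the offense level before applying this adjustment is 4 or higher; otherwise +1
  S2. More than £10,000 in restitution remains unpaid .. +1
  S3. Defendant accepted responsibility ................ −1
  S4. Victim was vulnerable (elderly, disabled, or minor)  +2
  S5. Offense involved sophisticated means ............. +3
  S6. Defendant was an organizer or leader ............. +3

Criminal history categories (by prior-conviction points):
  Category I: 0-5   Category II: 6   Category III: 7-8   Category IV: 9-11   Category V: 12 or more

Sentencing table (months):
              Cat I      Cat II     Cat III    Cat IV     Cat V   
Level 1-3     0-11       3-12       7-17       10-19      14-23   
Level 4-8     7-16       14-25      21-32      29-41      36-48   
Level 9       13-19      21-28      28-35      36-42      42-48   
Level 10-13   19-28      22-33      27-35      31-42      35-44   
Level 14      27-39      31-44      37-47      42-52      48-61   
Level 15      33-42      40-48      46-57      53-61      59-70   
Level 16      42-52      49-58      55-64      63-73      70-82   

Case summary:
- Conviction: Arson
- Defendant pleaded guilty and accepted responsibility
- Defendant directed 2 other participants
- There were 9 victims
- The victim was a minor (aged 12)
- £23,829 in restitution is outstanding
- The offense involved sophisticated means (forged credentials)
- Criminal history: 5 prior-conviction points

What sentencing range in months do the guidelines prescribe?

42-52 months

Base offense level for arson: 6.
S1 applies (level before this adjustment is 6 ≥ 4, so +5): 6 + 5 = 11.
S2 applies: 11 + 1 = 12.
S3 applies: 12 − 1 = 11.
S4 applies: 11 + 2 = 13.
S5 applies: 13 + 3 = 16.
S6 applies: 16 + 3 = 19.
Level 19 exceeds the maximum of 16; capped at 16.
Final offense level: 16.
Criminal history: 5 prior points → Category I (0-5).
Level 16 falls in the 16 band.
Grid: Level 16 × Category I = 42-52 months.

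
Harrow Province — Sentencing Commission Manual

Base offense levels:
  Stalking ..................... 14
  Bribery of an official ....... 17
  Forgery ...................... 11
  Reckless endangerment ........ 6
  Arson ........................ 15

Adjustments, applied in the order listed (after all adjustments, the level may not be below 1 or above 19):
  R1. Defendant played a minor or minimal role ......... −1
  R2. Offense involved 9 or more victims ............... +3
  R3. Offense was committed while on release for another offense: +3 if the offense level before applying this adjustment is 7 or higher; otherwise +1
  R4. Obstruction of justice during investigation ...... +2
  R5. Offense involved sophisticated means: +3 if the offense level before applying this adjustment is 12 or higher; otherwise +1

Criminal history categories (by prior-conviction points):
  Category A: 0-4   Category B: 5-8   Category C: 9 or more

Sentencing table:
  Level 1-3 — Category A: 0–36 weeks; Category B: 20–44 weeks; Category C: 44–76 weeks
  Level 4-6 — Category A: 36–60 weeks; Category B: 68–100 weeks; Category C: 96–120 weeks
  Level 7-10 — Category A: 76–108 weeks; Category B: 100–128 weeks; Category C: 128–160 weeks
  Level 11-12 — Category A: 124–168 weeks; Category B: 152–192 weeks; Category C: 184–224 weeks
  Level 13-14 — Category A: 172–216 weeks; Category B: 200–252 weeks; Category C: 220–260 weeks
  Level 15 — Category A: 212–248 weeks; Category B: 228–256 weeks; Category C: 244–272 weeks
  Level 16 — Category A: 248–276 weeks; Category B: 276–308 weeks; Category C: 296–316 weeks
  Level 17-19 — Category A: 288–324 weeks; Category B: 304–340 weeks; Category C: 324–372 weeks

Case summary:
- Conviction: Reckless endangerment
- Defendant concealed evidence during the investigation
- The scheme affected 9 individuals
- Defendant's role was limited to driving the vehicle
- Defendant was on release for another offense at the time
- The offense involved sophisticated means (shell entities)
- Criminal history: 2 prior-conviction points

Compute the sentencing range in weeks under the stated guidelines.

Base offense level for reckless endangerment: 6.
R1 applies: 6 − 1 = 5.
R2 applies: 5 + 3 = 8.
R3 applies (level before this adjustment is 8 ≥ 7, so +3): 8 + 3 = 11.
R4 applies: 11 + 2 = 13.
R5 applies (level before this adjustment is 13 ≥ 12, so +3): 13 + 3 = 16.
Final offense level: 16.
Criminal history: 2 prior points → Category A (0-4).
Level 16 falls in the 16 band.
Grid: Level 16 × Category A = 248-276 weeks.

248-276 weeks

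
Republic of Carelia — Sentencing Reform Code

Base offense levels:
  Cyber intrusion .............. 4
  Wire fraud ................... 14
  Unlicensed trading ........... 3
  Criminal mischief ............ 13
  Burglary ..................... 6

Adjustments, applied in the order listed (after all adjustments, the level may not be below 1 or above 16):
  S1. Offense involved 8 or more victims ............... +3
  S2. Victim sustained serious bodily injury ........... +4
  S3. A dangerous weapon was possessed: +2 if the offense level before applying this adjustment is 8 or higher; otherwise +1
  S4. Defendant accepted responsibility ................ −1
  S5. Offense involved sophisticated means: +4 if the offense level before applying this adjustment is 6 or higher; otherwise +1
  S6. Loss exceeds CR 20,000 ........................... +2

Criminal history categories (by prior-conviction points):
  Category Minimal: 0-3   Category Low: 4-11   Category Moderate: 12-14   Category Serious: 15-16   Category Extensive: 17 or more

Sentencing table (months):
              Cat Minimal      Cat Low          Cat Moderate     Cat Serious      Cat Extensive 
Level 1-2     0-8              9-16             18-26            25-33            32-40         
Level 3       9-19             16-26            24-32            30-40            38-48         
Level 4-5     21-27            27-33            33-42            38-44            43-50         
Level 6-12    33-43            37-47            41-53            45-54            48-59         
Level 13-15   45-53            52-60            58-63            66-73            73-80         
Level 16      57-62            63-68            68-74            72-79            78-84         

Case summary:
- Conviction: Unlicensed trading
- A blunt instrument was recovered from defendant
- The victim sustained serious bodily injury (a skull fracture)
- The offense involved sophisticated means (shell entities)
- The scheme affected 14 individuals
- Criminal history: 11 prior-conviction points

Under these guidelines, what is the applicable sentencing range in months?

63-68 months

Base offense level for unlicensed trading: 3.
S1 applies: 3 + 3 = 6.
S2 applies: 6 + 4 = 10.
S3 applies (level before this adjustment is 10 ≥ 8, so +2): 10 + 2 = 12.
S4 does not apply.
S5 applies (level before this adjustment is 12 ≥ 6, so +4): 12 + 4 = 16.
Final offense level: 16.
Criminal history: 11 prior points → Category Low (4-11).
Level 16 falls in the 16 band.
Grid: Level 16 × Category Low = 63-68 months.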